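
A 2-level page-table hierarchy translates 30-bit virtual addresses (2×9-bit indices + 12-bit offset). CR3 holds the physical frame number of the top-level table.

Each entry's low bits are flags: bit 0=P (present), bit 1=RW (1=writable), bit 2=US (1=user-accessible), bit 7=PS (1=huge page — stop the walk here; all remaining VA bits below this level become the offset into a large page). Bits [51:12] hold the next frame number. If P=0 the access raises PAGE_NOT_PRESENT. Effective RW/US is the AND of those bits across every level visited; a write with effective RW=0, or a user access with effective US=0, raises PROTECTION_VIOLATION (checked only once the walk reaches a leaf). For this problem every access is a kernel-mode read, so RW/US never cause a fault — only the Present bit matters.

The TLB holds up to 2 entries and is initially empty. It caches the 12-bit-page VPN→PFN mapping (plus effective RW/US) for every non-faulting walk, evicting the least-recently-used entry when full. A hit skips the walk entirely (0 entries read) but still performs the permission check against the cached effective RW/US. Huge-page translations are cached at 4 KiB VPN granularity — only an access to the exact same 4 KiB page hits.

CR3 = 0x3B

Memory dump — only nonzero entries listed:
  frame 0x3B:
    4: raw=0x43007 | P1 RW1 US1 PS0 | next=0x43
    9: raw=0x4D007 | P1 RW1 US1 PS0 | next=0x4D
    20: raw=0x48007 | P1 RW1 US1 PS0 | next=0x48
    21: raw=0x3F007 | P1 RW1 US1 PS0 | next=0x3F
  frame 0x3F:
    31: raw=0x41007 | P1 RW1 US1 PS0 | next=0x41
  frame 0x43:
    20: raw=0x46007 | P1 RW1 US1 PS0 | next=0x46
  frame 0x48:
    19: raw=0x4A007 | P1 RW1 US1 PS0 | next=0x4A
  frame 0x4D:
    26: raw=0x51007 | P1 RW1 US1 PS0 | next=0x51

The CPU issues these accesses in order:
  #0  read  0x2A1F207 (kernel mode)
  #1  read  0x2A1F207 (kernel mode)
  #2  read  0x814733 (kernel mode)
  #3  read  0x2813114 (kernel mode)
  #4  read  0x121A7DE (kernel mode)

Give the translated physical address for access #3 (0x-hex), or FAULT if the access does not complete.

Trace:
#0 VA=0x2A1F207 (r,kernel):
  L0: frame=0x3B idx=21 entry=0x3F007 [P=1 RW=1 US=1 PS=0]
  L1: frame=0x3F idx=31 entry=0x41007 [P=1 RW=1 US=1 PS=0]
  ⇒ phys 0x41207  [2 reads]
#1 VA=0x2A1F207 (r,kernel):
  TLB hit vpn=0x2A1F → PA=0x41207
#2 VA=0x814733 (r,kernel):
  L0: frame=0x3B idx=4 entry=0x43007 [P=1 RW=1 US=1 PS=0]
  L1: frame=0x43 idx=20 entry=0x46007 [P=1 RW=1 US=1 PS=0]
  ⇒ phys 0x46733  [2 reads]
#3 VA=0x2813114 (r,kernel):
  L0: frame=0x3B idx=20 entry=0x48007 [P=1 RW=1 US=1 PS=0]
  L1: frame=0x48 idx=19 entry=0x4A007 [P=1 RW=1 US=1 PS=0]
  ⇒ phys 0x4A114  [2 reads]
#4 VA=0x121A7DE (r,kernel):
  L0: frame=0x3B idx=9 entry=0x4D007 [P=1 RW=1 US=1 PS=0]
  L1: frame=0x4D idx=26 entry=0x51007 [P=1 RW=1 US=1 PS=0]
  ⇒ phys 0x517DE  [2 reads]

Access #3 PA: 0x4A114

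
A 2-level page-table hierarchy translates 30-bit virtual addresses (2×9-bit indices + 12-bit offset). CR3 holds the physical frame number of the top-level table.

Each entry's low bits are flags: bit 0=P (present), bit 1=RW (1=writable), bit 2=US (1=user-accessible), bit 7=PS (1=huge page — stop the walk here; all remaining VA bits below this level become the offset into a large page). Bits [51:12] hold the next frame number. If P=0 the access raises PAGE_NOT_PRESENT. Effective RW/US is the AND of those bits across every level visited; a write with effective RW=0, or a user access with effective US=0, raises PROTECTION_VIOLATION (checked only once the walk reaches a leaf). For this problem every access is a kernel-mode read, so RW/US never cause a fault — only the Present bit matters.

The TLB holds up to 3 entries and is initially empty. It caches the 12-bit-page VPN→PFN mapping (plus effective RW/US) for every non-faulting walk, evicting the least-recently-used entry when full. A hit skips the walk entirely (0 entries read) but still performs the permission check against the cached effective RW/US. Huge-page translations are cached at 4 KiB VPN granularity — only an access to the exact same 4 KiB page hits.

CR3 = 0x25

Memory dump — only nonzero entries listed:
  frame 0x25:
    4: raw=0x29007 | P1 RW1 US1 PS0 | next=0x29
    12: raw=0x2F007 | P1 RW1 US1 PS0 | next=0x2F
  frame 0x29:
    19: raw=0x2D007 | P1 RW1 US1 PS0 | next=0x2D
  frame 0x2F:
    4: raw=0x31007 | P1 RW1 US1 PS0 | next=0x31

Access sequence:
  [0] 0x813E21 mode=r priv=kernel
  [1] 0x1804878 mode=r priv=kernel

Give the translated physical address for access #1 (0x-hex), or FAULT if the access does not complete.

Walk each access:
#0 VA=0x813E21 (r,kernel):
  L0: frame=0x25 idx=4 entry=0x29007 [P=1 RW=1 US=1 PS=0]
  L1: frame=0x29 idx=19 entry=0x2D007 [P=1 RW=1 US=1 PS=0]
  ⇒ phys 0x2DE21  [2 reads]
#1 VA=0x1804878 (r,kernel):
  L0: frame=0x25 idx=12 entry=0x2F007 [P=1 RW=1 US=1 PS=0]
  L1: frame=0x2F idx=4 entry=0x31007 [P=1 RW=1 US=1 PS=0]
  ⇒ phys 0x31878  [2 reads]

Access #1 PA: 0x31878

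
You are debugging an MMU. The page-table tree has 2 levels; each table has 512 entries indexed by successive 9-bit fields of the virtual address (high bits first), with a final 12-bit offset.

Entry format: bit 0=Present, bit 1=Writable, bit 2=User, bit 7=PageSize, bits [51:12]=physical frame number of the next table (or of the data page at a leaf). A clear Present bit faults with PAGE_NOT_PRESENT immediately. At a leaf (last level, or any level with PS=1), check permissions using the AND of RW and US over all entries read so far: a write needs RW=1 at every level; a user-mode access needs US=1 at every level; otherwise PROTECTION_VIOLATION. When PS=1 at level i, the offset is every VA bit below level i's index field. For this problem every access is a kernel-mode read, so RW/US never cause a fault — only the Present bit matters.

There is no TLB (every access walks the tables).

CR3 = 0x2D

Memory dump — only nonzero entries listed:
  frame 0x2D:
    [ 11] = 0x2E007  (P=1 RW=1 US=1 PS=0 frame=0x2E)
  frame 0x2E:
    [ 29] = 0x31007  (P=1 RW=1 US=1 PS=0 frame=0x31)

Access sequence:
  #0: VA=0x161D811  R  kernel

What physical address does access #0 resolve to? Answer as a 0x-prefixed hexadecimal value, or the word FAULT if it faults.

Per-access translation:
#0 VA=0x161D811 (r,kernel):
  L0 @0x2D[11] → 0x2E007  P=1,RW=1,US=1,PS=0
  L1 @0x2E[29] → 0x31007  P=1,RW=1,US=1,PS=0
  ✓ 0x31811  — 2 lookups

Access #0 PA: 0x31811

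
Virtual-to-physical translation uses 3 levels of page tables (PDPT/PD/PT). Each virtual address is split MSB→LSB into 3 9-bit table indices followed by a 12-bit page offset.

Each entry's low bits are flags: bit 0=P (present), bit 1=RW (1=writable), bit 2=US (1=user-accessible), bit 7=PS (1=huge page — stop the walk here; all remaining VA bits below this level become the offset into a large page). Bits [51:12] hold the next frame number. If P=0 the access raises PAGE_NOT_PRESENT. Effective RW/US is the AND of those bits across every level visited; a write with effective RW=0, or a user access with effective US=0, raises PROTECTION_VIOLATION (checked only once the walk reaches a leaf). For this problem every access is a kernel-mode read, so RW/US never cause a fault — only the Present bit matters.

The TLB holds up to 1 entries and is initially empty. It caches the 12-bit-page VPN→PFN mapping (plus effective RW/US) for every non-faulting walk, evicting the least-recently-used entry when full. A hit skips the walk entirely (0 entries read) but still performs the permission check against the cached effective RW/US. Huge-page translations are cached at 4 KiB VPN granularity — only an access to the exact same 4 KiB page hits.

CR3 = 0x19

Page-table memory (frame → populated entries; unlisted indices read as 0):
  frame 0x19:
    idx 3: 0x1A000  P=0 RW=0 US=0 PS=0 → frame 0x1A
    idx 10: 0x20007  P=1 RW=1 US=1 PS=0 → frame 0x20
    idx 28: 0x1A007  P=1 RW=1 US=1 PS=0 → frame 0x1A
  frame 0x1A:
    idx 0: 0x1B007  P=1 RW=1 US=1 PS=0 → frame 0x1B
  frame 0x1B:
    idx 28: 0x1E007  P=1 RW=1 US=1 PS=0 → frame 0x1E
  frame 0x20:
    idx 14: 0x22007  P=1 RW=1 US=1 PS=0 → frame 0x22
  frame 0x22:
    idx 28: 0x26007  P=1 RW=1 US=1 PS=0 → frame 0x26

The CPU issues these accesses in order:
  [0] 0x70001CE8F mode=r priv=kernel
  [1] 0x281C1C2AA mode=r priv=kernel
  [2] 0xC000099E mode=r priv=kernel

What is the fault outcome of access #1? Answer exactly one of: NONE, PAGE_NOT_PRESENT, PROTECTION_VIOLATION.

Per-access translation:
#0 VA=0x70001CE8F (r,kernel):
  L0 @0x19[28] → 0x1A007  P=1,RW=1,US=1,PS=0
  L1 @0x1A[0] → 0x1B007  P=1,RW=1,US=1,PS=0
  L2 @0x1B[28] → 0x1E007  P=1,RW=1,US=1,PS=0
  → PA=0x1EE8F  (3 entries read)
#1 VA=0x281C1C2AA (r,kernel):
  L0 @0x19[10] → 0x20007  P=1,RW=1,US=1,PS=0
  L1 @0x20[14] → 0x22007  P=1,RW=1,US=1,PS=0
  L2 @0x22[28] → 0x26007  P=1,RW=1,US=1,PS=0
  → PA=0x262AA  (3 entries read)
#2 VA=0xC000099E (r,kernel):
  L0 @0x19[3] → 0x1A000  P=0,RW=0,US=0,PS=0
  ⇒ fault: PAGE_NOT_PRESENT  — 1 lookups

Access #1 fault: NONE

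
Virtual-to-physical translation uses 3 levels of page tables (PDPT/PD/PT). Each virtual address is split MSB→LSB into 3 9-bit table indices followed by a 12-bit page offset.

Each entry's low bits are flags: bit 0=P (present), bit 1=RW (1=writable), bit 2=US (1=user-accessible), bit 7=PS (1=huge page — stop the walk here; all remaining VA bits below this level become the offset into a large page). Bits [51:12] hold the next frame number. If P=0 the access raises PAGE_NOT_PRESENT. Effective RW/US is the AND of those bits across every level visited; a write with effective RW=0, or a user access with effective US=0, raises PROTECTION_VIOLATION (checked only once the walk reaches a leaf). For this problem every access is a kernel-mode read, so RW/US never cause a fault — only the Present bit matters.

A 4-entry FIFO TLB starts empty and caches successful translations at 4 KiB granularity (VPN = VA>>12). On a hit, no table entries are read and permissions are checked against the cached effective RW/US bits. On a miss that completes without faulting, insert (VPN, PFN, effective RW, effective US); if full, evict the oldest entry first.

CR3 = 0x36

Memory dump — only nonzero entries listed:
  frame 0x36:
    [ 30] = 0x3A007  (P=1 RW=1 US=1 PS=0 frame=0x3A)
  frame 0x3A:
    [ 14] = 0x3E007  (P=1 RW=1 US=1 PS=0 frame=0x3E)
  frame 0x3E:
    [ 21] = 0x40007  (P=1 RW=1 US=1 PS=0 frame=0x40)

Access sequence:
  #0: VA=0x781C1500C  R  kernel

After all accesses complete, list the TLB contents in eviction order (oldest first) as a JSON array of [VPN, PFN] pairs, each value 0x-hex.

Walk each access:
#0 VA=0x781C1500C (r,kernel):
  L0 @0x36[30] → 0x3A007  P=1,RW=1,US=1,PS=0
  L1 @0x3A[14] → 0x3E007  P=1,RW=1,US=1,PS=0
  L2 @0x3E[21] → 0x40007  P=1,RW=1,US=1,PS=0
  ✓ 0x4000C  — 3 lookups

TLB: [["0x781C15", "0x40"]]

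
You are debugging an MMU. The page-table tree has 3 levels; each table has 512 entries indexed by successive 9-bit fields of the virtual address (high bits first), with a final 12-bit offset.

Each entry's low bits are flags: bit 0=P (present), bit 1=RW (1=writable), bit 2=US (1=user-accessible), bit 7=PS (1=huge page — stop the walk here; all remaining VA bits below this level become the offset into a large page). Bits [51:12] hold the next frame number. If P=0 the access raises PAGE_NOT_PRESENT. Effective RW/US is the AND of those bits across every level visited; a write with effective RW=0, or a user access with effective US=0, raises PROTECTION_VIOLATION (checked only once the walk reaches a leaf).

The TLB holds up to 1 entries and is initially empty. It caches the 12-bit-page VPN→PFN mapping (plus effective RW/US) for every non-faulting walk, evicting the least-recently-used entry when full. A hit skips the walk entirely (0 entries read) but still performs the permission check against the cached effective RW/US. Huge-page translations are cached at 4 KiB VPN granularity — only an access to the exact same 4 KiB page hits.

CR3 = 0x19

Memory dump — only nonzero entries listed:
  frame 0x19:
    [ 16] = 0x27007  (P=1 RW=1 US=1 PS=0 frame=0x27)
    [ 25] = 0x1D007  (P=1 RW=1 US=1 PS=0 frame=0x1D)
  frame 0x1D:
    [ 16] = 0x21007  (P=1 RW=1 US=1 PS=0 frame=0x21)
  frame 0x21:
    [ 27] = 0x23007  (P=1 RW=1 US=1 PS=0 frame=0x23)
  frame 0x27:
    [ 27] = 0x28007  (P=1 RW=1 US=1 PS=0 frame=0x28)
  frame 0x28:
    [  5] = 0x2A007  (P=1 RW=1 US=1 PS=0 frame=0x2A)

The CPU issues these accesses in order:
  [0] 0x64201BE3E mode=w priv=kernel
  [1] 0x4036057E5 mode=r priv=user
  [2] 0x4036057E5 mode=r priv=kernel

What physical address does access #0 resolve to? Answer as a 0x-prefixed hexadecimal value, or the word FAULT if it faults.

Trace:
#0 VA=0x64201BE3E (w,kernel):
  L0 @0x19[25] → 0x1D007  P=1,RW=1,US=1,PS=0
  L1 @0x1D[16] → 0x21007  P=1,RW=1,US=1,PS=0
  L2 @0x21[27] → 0x23007  P=1,RW=1,US=1,PS=0
  → PA=0x23E3E  (3 entries read)
#1 VA=0x4036057E5 (r,user):
  L0 @0x19[16] → 0x27007  P=1,RW=1,US=1,PS=0
  L1 @0x27[27] → 0x28007  P=1,RW=1,US=1,PS=0
  L2 @0x28[5] → 0x2A007  P=1,RW=1,US=1,PS=0
  → PA=0x2A7E5  (3 entries read)
#2 VA=0x4036057E5 (r,kernel):
  TLB hit vpn=0x403605 → PA=0x2A7E5

Access #0 PA: 0x23E3E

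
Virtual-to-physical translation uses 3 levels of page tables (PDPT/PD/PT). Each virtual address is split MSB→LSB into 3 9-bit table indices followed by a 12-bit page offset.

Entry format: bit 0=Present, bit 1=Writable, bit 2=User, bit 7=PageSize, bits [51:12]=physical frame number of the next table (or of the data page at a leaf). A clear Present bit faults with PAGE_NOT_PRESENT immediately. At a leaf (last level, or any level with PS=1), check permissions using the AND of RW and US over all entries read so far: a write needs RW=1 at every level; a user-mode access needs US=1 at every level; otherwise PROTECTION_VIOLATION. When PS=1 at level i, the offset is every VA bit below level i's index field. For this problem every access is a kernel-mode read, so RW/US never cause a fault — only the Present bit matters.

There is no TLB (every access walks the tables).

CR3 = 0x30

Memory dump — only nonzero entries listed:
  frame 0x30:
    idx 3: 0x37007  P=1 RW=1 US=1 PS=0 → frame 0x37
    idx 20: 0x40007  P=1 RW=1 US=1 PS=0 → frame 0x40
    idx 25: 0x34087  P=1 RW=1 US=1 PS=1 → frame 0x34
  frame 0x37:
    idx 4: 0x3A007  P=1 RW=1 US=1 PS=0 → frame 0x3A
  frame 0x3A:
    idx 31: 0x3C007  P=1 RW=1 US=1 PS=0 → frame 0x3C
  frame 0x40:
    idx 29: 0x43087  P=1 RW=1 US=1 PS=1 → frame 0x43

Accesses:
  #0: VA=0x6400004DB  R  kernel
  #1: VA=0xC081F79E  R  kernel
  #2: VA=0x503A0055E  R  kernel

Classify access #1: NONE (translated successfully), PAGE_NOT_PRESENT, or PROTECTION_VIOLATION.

Per-access translation:
#0 VA=0x6400004DB (r,kernel):
  L0: frame=0x30 idx=25 entry=0x34087 [P=1 RW=1 US=1 PS=1]
  ⇒ phys 0x344DB (huge @L0)  [1 reads]
#1 VA=0xC081F79E (r,kernel):
  L0: frame=0x30 idx=3 entry=0x37007 [P=1 RW=1 US=1 PS=0]
  L1: frame=0x37 idx=4 entry=0x3A007 [P=1 RW=1 US=1 PS=0]
  L2: frame=0x3A idx=31 entry=0x3C007 [P=1 RW=1 US=1 PS=0]
  ⇒ phys 0x3C79E  [3 reads]
#2 VA=0x503A0055E (r,kernel):
  L0: frame=0x30 idx=20 entry=0x40007 [P=1 RW=1 US=1 PS=0]
  L1: frame=0x40 idx=29 entry=0x43087 [P=1 RW=1 US=1 PS=1]
  ⇒ phys 0x4355E (huge @L1)  [2 reads]

Access #1 fault: NONE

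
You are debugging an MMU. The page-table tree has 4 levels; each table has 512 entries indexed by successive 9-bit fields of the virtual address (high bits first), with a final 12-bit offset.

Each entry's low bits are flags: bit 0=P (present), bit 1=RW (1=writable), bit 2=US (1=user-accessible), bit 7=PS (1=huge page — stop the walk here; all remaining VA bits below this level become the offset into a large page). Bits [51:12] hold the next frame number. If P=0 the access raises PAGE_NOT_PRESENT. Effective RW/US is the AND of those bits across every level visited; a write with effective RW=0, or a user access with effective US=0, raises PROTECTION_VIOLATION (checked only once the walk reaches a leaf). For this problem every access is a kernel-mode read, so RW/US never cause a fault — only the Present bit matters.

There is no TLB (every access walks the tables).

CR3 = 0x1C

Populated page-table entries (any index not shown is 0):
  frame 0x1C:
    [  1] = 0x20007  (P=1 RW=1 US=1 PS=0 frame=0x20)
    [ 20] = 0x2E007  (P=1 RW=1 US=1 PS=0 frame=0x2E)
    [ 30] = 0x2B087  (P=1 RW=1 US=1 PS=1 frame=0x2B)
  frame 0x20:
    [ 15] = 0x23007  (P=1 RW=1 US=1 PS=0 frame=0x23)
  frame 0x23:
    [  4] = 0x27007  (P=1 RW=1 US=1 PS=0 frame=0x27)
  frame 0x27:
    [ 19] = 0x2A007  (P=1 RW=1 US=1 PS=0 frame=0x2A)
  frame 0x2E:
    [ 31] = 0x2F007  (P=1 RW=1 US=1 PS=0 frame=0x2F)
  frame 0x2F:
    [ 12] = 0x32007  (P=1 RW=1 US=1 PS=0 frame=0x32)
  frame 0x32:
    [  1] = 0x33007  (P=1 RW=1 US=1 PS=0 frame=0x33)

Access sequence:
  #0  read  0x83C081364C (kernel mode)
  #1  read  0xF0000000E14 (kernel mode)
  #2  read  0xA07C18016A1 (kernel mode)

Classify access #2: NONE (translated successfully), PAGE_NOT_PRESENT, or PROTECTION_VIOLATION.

Walk each access:
#0 VA=0x83C081364C (r,kernel):
  [0] read 0x1C idx=1: raw=0x20007 flags P=1 W=1 U=1 S=0
  [1] read 0x20 idx=15: raw=0x23007 flags P=1 W=1 U=1 S=0
  [2] read 0x23 idx=4: raw=0x27007 flags P=1 W=1 U=1 S=0
  [3] read 0x27 idx=19: raw=0x2A007 flags P=1 W=1 U=1 S=0
  ✓ 0x2A64C  — 4 lookups
#1 VA=0xF0000000E14 (r,kernel):
  [0] read 0x1C idx=30: raw=0x2B087 flags P=1 W=1 U=1 S=1
  ✓ 0x2BE14 (huge @L0)  — 1 lookups
#2 VA=0xA07C18016A1 (r,kernel):
  [0] read 0x1C idx=20: raw=0x2E007 flags P=1 W=1 U=1 S=0
  [1] read 0x2E idx=31: raw=0x2F007 flags P=1 W=1 U=1 S=0
  [2] read 0x2F idx=12: raw=0x32007 flags P=1 W=1 U=1 S=0
  [3] read 0x32 idx=1: raw=0x33007 flags P=1 W=1 U=1 S=0
  ✓ 0x336A1  — 4 lookups

Access #2 fault: NONE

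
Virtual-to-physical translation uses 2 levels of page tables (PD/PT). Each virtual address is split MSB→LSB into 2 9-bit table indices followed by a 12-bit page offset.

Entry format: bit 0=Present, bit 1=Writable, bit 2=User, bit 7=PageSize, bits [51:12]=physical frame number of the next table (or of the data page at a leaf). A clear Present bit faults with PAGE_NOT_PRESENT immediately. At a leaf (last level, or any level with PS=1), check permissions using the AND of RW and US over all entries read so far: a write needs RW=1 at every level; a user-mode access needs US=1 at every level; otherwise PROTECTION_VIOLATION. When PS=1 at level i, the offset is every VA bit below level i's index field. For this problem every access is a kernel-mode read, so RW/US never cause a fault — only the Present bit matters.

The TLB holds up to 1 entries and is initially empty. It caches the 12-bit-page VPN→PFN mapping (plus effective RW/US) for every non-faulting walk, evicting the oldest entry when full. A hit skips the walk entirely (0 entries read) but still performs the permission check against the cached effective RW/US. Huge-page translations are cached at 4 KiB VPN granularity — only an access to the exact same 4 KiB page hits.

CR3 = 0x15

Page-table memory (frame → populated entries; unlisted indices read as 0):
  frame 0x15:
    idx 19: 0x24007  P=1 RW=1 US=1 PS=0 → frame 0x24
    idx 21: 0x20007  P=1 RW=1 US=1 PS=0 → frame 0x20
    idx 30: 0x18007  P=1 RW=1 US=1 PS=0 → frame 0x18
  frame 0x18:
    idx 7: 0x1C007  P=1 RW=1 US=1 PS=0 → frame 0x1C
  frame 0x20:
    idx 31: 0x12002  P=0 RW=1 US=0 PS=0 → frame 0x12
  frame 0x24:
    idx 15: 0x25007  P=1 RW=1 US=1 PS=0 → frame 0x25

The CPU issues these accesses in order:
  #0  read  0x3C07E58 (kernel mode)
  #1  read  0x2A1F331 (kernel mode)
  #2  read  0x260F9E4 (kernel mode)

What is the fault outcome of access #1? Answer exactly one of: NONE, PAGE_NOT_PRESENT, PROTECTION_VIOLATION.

Per-access translation:
#0 VA=0x3C07E58 (r,kernel):
  L0: frame=0x15 idx=30 entry=0x18007 [P=1 RW=1 US=1 PS=0]
  L1: frame=0x18 idx=7 entry=0x1C007 [P=1 RW=1 US=1 PS=0]
  ✓ 0x1CE58  — 2 lookups
#1 VA=0x2A1F331 (r,kernel):
  L0: frame=0x15 idx=21 entry=0x20007 [P=1 RW=1 US=1 PS=0]
  L1: frame=0x20 idx=31 entry=0x12002 [P=0 RW=1 US=0 PS=0]
  ⇒ fault: PAGE_NOT_PRESENT  — 2 lookups
#2 VA=0x260F9E4 (r,kernel):
  L0: frame=0x15 idx=19 entry=0x24007 [P=1 RW=1 US=1 PS=0]
  L1: frame=0x24 idx=15 entry=0x25007 [P=1 RW=1 US=1 PS=0]
  ✓ 0x259E4  — 2 lookups

Access #1 fault: PAGE_NOT_PRESENT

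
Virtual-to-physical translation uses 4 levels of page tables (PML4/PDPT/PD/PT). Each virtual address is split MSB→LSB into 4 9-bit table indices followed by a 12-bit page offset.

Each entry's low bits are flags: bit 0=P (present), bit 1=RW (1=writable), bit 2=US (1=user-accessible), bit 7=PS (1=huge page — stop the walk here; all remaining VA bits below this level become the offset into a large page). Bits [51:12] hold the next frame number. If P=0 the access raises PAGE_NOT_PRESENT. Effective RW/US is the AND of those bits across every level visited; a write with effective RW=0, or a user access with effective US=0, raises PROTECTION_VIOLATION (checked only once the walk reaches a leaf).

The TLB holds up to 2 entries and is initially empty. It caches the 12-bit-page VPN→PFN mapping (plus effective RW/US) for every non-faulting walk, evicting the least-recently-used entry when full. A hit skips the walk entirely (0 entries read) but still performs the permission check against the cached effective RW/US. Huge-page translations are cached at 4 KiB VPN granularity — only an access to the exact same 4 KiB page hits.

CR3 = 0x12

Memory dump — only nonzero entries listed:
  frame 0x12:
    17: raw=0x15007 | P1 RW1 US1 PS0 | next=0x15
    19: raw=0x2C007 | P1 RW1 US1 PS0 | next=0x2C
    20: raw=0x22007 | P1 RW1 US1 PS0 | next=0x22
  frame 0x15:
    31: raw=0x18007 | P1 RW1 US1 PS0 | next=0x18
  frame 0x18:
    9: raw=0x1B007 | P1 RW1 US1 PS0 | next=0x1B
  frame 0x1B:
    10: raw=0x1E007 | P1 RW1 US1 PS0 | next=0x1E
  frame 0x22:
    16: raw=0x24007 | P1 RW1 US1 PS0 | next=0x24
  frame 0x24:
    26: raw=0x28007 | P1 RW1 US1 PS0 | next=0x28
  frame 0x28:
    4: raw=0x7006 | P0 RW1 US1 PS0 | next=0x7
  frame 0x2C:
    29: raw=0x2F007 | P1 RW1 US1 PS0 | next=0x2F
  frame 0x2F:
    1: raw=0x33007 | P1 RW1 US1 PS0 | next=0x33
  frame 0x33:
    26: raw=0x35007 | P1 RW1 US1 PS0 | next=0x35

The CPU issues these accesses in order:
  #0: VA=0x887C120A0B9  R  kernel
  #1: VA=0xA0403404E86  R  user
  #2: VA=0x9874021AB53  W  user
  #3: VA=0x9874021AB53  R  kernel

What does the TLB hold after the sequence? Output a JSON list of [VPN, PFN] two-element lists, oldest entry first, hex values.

Per-access translation:
#0 VA=0x887C120A0B9 (r,kernel):
  L0: frame=0x12 idx=17 entry=0x15007 [P=1 RW=1 US=1 PS=0]
  L1: frame=0x15 idx=31 entry=0x18007 [P=1 RW=1 US=1 PS=0]
  L2: frame=0x18 idx=9 entry=0x1B007 [P=1 RW=1 US=1 PS=0]
  L3: frame=0x1B idx=10 entry=0x1E007 [P=1 RW=1 US=1 PS=0]
  ⇒ phys 0x1E0B9  [4 reads]
#1 VA=0xA0403404E86 (r,user):
  L0: frame=0x12 idx=20 entry=0x22007 [P=1 RW=1 US=1 PS=0]
  L1: frame=0x22 idx=16 entry=0x24007 [P=1 RW=1 US=1 PS=0]
  L2: frame=0x24 idx=26 entry=0x28007 [P=1 RW=1 US=1 PS=0]
  L3: frame=0x28 idx=4 entry=0x7006 [P=0 RW=1 US=1 PS=0]
  ⇒ fault: PAGE_NOT_PRESENT  — 4 lookups
#2 VA=0x9874021AB53 (w,user):
  L0: frame=0x12 idx=19 entry=0x2C007 [P=1 RW=1 US=1 PS=0]
  L1: frame=0x2C idx=29 entry=0x2F007 [P=1 RW=1 US=1 PS=0]
  L2: frame=0x2F idx=1 entry=0x33007 [P=1 RW=1 US=1 PS=0]
  L3: frame=0x33 idx=26 entry=0x35007 [P=1 RW=1 US=1 PS=0]
  ⇒ phys 0x35B53  [4 reads]
#3 VA=0x9874021AB53 (r,kernel):
  TLB hit vpn=0x9874021A → PA=0x35B53

TLB: [["0x887C120A", "0x1E"], ["0x9874021A", "0x35"]]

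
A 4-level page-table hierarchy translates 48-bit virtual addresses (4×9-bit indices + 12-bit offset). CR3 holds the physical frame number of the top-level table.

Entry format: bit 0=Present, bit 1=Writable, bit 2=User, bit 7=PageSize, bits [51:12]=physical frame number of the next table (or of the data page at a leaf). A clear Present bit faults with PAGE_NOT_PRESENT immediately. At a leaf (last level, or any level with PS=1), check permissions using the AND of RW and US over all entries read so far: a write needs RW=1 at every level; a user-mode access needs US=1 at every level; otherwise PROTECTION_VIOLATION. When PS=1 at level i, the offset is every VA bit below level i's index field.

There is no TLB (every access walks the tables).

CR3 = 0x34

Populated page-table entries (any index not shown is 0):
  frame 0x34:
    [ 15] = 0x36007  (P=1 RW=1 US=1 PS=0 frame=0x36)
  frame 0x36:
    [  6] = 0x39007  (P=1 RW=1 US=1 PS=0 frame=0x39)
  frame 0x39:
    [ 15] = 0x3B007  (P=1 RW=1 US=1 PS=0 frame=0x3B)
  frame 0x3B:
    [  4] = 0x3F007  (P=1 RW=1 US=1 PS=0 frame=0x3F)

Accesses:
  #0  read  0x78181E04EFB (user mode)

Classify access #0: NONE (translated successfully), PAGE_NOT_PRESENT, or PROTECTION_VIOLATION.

Per-access translation:
#0 VA=0x78181E04EFB (r,user):
  [0] read 0x34 idx=15: raw=0x36007 flags P=1 W=1 U=1 S=0
  [1] read 0x36 idx=6: raw=0x39007 flags P=1 W=1 U=1 S=0
  [2] read 0x39 idx=15: raw=0x3B007 flags P=1 W=1 U=1 S=0
  [3] read 0x3B idx=4: raw=0x3F007 flags P=1 W=1 U=1 S=0
  ✓ 0x3FEFB  — 4 lookups

Access #0 fault: NONE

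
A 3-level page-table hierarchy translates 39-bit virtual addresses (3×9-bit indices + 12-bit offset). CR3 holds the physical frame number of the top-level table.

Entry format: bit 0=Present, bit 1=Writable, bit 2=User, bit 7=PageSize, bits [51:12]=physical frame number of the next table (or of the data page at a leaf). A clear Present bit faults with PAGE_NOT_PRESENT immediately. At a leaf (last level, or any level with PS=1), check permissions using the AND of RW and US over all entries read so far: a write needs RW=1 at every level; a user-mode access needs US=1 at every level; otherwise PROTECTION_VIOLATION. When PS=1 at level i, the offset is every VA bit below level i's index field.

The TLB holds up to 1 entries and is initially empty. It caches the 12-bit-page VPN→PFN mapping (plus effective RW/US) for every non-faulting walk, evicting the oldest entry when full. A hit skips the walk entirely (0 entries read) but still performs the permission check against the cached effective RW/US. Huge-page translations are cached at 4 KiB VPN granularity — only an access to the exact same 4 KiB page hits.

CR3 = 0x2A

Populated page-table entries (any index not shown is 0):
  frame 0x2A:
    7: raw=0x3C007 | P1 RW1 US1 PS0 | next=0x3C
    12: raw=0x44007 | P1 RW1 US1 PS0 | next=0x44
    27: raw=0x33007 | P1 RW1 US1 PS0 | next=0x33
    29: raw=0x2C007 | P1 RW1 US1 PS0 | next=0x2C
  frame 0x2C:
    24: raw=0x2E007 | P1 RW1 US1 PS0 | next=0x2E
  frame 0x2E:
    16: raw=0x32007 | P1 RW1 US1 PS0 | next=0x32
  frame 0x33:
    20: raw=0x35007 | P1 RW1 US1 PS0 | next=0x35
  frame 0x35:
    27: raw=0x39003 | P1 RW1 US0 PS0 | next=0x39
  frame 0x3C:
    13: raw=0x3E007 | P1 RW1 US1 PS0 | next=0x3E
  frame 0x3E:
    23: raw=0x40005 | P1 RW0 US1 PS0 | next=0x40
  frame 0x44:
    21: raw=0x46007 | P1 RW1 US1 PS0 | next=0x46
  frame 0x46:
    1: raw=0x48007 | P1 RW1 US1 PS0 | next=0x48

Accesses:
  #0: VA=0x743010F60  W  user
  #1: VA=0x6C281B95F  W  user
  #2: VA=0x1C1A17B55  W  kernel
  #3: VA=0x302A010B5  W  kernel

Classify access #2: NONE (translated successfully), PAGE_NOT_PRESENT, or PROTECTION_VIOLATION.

Walk each access:
#0 VA=0x743010F60 (w,user):
  L0 @0x2A[29] → 0x2C007  P=1,RW=1,US=1,PS=0
  L1 @0x2C[24] → 0x2E007  P=1,RW=1,US=1,PS=0
  L2 @0x2E[16] → 0x32007  P=1,RW=1,US=1,PS=0
  ✓ 0x32F60  — 3 lookups
#1 VA=0x6C281B95F (w,user):
  L0 @0x2A[27] → 0x33007  P=1,RW=1,US=1,PS=0
  L1 @0x33[20] → 0x35007  P=1,RW=1,US=1,PS=0
  L2 @0x35[27] → 0x39003  P=1,RW=1,US=0,PS=0
  → PROTECTION_VIOLATION  (3 entries read)
#2 VA=0x1C1A17B55 (w,kernel):
  L0 @0x2A[7] → 0x3C007  P=1,RW=1,US=1,PS=0
  L1 @0x3C[13] → 0x3E007  P=1,RW=1,US=1,PS=0
  L2 @0x3E[23] → 0x40005  P=1,RW=0,US=1,PS=0
  → PROTECTION_VIOLATION  (3 entries read)
#3 VA=0x302A010B5 (w,kernel):
  L0 @0x2A[12] → 0x44007  P=1,RW=1,US=1,PS=0
  L1 @0x44[21] → 0x46007  P=1,RW=1,US=1,PS=0
  L2 @0x46[1] → 0x48007  P=1,RW=1,US=1,PS=0
  ✓ 0x480B5  — 3 lookups

Access #2 fault: PROTECTION_VIOLATION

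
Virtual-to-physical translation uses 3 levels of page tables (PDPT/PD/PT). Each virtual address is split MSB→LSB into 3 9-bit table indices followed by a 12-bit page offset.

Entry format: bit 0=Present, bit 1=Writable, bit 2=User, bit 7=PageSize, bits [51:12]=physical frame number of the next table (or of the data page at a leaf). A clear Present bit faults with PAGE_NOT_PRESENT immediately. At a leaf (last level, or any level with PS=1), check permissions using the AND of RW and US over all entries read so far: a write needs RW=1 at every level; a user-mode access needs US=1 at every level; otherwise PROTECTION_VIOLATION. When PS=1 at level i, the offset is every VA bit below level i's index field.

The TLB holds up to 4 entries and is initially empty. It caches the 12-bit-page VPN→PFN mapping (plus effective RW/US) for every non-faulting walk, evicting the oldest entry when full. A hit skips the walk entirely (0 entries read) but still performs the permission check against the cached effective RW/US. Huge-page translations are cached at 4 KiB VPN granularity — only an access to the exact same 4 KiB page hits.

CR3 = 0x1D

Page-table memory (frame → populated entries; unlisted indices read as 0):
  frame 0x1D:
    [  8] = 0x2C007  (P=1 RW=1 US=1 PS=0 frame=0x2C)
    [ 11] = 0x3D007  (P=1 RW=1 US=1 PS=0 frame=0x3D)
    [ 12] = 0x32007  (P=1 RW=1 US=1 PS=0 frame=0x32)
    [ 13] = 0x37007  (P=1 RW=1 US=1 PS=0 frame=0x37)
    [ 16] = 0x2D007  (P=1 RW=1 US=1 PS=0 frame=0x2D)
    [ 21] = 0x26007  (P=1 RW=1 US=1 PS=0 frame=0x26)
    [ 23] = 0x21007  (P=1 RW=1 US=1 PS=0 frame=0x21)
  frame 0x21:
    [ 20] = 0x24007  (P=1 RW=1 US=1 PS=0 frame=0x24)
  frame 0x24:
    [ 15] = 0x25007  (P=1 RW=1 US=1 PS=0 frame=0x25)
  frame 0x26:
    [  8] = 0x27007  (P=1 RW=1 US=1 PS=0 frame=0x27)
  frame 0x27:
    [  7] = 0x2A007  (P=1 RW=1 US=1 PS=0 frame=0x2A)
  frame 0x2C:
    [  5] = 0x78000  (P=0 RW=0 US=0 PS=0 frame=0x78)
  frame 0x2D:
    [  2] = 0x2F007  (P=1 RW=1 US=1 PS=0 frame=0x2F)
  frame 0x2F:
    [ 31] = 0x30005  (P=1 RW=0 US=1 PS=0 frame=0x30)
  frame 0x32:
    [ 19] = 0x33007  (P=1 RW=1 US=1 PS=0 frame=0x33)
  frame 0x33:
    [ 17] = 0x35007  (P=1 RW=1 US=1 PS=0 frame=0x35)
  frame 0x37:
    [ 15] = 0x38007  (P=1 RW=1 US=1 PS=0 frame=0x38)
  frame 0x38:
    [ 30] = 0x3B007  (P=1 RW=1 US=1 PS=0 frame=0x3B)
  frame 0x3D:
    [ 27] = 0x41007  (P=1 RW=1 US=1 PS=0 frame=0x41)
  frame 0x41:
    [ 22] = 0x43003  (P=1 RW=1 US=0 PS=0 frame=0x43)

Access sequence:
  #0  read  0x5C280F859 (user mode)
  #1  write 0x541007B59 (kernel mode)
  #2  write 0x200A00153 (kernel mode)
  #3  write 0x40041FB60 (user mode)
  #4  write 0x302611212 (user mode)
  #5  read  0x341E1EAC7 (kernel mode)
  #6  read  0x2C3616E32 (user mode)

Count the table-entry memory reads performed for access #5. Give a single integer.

Per-access translation:
#0 VA=0x5C280F859 (r,user):
  lvl0: tbl 0x1D, slot 23 ⇒ 0x21007 (P1/RW1/US1/PS0)
  lvl1: tbl 0x21, slot 20 ⇒ 0x24007 (P1/RW1/US1/PS0)
  lvl2: tbl 0x24, slot 15 ⇒ 0x25007 (P1/RW1/US1/PS0)
  → PA=0x25859  (3 entries read)
#1 VA=0x541007B59 (w,kernel):
  lvl0: tbl 0x1D, slot 21 ⇒ 0x26007 (P1/RW1/US1/PS0)
  lvl1: tbl 0x26, slot 8 ⇒ 0x27007 (P1/RW1/US1/PS0)
  lvl2: tbl 0x27, slot 7 ⇒ 0x2A007 (P1/RW1/US1/PS0)
  → PA=0x2AB59  (3 entries read)
#2 VA=0x200A00153 (w,kernel):
  lvl0: tbl 0x1D, slot 8 ⇒ 0x2C007 (P1/RW1/US1/PS0)
  lvl1: tbl 0x2C, slot 5 ⇒ 0x78000 (P0/RW0/US0/PS0)
  ✗ PAGE_NOT_PRESENT  [2 reads]
#3 VA=0x40041FB60 (w,user):
  lvl0: tbl 0x1D, slot 16 ⇒ 0x2D007 (P1/RW1/US1/PS0)
  lvl1: tbl 0x2D, slot 2 ⇒ 0x2F007 (P1/RW1/US1/PS0)
  lvl2: tbl 0x2F, slot 31 ⇒ 0x30005 (P1/RW0/US1/PS0)
  ✗ PROTECTION_VIOLATION  [3 reads]
#4 VA=0x302611212 (w,user):
  lvl0: tbl 0x1D, slot 12 ⇒ 0x32007 (P1/RW1/US1/PS0)
  lvl1: tbl 0x32, slot 19 ⇒ 0x33007 (P1/RW1/US1/PS0)
  lvl2: tbl 0x33, slot 17 ⇒ 0x35007 (P1/RW1/US1/PS0)
  → PA=0x35212  (3 entries read)
#5 VA=0x341E1EAC7 (r,kernel):
  lvl0: tbl 0x1D, slot 13 ⇒ 0x37007 (P1/RW1/US1/PS0)
  lvl1: tbl 0x37, slot 15 ⇒ 0x38007 (P1/RW1/US1/PS0)
  lvl2: tbl 0x38, slot 30 ⇒ 0x3B007 (P1/RW1/US1/PS0)
  → PA=0x3BAC7  (3 entries read)
#6 VA=0x2C3616E32 (r,user):
  lvl0: tbl 0x1D, slot 11 ⇒ 0x3D007 (P1/RW1/US1/PS0)
  lvl1: tbl 0x3D, slot 27 ⇒ 0x41007 (P1/RW1/US1/PS0)
  lvl2: tbl 0x41, slot 22 ⇒ 0x43003 (P1/RW1/US0/PS0)
  ✗ PROTECTION_VIOLATION  [3 reads]

Entries read for #5: 3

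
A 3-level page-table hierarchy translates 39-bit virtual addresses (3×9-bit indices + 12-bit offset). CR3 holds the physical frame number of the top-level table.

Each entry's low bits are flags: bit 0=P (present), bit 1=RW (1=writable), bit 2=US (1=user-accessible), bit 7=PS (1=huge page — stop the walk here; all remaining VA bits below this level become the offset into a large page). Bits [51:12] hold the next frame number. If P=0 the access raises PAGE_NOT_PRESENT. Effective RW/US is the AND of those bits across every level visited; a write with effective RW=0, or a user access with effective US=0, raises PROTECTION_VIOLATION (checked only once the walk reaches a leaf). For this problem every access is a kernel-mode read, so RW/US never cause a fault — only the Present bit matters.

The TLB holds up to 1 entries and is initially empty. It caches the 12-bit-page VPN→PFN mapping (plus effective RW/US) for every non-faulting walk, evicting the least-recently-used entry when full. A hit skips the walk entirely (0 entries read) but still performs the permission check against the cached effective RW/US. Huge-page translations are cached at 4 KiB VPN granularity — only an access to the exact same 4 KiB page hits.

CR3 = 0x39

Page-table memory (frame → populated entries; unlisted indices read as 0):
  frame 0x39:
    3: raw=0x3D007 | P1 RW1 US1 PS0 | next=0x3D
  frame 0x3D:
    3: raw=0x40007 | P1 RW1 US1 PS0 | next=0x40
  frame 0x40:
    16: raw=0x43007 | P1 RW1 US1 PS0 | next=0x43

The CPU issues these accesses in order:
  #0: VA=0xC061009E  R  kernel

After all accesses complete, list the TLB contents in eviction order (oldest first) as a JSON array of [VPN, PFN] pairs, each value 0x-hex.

Walk each access:
#0 VA=0xC061009E (r,kernel):
  L0: frame=0x39 idx=3 entry=0x3D007 [P=1 RW=1 US=1 PS=0]
  L1: frame=0x3D idx=3 entry=0x40007 [P=1 RW=1 US=1 PS=0]
  L2: frame=0x40 idx=16 entry=0x43007 [P=1 RW=1 US=1 PS=0]
  ⇒ phys 0x4309E  [3 reads]

TLB: [["0xC0610", "0x43"]]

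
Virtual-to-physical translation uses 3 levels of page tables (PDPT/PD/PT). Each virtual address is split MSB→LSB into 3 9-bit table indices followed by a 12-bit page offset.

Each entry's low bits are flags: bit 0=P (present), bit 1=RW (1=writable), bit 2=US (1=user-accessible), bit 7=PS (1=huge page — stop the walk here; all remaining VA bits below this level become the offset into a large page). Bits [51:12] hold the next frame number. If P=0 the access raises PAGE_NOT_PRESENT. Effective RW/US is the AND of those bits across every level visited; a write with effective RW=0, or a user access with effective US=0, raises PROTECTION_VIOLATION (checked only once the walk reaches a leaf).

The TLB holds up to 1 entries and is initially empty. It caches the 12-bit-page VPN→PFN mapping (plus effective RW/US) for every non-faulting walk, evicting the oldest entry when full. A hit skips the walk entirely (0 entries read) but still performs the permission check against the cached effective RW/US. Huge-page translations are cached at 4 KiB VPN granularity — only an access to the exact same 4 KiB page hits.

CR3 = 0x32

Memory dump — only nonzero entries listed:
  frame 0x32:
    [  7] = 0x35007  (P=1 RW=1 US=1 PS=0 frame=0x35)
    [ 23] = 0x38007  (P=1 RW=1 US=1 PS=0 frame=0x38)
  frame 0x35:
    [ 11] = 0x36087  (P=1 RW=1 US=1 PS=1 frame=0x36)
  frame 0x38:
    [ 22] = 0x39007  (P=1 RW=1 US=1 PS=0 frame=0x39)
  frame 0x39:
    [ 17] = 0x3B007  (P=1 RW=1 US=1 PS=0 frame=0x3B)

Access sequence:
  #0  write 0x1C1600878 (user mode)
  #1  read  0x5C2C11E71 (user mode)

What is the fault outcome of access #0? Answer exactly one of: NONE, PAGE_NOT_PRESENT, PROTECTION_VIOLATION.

Per-access translation:
#0 VA=0x1C1600878 (w,user):
  lvl0: tbl 0x32, slot 7 ⇒ 0x35007 (P1/RW1/US1/PS0)
  lvl1: tbl 0x35, slot 11 ⇒ 0x36087 (P1/RW1/US1/PS1)
  ⇒ phys 0x36878 (huge @L1)  [2 reads]
#1 VA=0x5C2C11E71 (r,user):
  lvl0: tbl 0x32, slot 23 ⇒ 0x38007 (P1/RW1/US1/PS0)
  lvl1: tbl 0x38, slot 22 ⇒ 0x39007 (P1/RW1/US1/PS0)
  lvl2: tbl 0x39, slot 17 ⇒ 0x3B007 (P1/RW1/US1/PS0)
  ⇒ phys 0x3BE71  [3 reads]

Access #0 fault: NONE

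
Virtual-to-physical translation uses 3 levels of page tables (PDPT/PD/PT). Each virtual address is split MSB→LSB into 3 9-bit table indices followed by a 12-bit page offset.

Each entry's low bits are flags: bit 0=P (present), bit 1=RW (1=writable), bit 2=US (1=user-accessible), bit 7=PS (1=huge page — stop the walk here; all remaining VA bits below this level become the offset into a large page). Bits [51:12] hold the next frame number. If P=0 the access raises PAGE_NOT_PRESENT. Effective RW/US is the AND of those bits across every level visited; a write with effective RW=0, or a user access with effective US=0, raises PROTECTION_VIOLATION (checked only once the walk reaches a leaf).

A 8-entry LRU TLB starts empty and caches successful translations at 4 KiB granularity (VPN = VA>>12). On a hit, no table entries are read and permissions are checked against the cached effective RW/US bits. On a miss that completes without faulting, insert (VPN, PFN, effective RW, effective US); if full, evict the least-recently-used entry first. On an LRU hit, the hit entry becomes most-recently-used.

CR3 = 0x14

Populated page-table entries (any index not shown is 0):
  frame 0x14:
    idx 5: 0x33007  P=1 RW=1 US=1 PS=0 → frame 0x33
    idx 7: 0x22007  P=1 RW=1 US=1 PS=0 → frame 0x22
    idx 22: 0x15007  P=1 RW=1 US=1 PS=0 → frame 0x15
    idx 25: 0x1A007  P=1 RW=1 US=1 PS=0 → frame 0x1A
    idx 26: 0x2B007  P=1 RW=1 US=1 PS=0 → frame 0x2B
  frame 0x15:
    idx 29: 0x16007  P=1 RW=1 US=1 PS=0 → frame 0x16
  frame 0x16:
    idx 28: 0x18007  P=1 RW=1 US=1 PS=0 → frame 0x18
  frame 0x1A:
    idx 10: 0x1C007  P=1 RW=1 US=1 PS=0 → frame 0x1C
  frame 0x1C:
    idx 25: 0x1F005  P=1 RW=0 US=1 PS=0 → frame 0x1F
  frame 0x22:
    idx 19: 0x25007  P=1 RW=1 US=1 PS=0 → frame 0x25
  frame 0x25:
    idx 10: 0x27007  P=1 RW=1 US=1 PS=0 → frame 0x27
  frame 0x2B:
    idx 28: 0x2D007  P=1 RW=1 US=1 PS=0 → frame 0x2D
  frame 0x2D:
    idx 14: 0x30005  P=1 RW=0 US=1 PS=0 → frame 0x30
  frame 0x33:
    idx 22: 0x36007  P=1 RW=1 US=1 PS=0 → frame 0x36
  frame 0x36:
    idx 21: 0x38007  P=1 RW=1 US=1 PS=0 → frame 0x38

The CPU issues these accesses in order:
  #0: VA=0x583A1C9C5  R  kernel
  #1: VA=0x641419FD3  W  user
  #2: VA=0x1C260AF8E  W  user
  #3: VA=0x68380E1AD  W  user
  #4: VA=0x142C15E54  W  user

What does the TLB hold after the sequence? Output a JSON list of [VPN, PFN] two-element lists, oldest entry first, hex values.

Trace:
#0 VA=0x583A1C9C5 (r,kernel):
  L0 @0x14[22] → 0x15007  P=1,RW=1,US=1,PS=0
  L1 @0x15[29] → 0x16007  P=1,RW=1,US=1,PS=0
  L2 @0x16[28] → 0x18007  P=1,RW=1,US=1,PS=0
  ✓ 0x189C5  — 3 lookups
#1 VA=0x641419FD3 (w,user):
  L0 @0x14[25] → 0x1A007  P=1,RW=1,US=1,PS=0
  L1 @0x1A[10] → 0x1C007  P=1,RW=1,US=1,PS=0
  L2 @0x1C[25] → 0x1F005  P=1,RW=0,US=1,PS=0
  ⇒ fault: PROTECTION_VIOLATION  — 3 lookups
#2 VA=0x1C260AF8E (w,user):
  L0 @0x14[7] → 0x22007  P=1,RW=1,US=1,PS=0
  L1 @0x22[19] → 0x25007  P=1,RW=1,US=1,PS=0
  L2 @0x25[10] → 0x27007  P=1,RW=1,US=1,PS=0
  ✓ 0x27F8E  — 3 lookups
#3 VA=0x68380E1AD (w,user):
  L0 @0x14[26] → 0x2B007  P=1,RW=1,US=1,PS=0
  L1 @0x2B[28] → 0x2D007  P=1,RW=1,US=1,PS=0
  L2 @0x2D[14] → 0x30005  P=1,RW=0,US=1,PS=0
  ⇒ fault: PROTECTION_VIOLATION  — 3 lookups
#4 VA=0x142C15E54 (w,user):
  L0 @0x14[5] → 0x33007  P=1,RW=1,US=1,PS=0
  L1 @0x33[22] → 0x36007  P=1,RW=1,US=1,PS=0
  L2 @0x36[21] → 0x38007  P=1,RW=1,US=1,PS=0
  ✓ 0x38E54  — 3 lookups

TLB: [["0x583A1C", "0x18"], ["0x1C260A", "0x27"], ["0x142C15", "0x38"]]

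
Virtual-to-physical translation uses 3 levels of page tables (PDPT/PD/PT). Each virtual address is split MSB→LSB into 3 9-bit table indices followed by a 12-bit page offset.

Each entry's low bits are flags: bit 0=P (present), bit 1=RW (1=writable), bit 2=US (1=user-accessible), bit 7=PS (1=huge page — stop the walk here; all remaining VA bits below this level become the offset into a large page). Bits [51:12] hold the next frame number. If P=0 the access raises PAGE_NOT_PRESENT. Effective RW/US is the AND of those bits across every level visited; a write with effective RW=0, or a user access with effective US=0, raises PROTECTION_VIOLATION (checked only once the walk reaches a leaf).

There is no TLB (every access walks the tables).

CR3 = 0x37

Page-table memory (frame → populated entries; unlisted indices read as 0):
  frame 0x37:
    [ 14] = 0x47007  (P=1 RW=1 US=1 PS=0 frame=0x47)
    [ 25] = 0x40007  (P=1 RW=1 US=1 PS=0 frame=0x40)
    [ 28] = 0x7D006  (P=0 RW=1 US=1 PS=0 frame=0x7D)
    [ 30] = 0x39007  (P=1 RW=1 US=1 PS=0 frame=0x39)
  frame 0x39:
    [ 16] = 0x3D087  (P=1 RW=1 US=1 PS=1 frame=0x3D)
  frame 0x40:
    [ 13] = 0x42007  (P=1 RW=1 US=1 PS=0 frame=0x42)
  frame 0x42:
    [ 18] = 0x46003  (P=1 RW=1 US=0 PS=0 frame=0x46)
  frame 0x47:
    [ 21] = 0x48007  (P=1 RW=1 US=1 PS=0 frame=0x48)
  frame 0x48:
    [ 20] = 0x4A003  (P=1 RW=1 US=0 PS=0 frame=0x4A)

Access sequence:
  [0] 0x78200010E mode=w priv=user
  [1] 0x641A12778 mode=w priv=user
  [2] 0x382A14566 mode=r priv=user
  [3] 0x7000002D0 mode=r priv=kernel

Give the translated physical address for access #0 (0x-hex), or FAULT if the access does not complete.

Trace:
#0 VA=0x78200010E (w,user):
  [0] read 0x37 idx=30: raw=0x39007 flags P=1 W=1 U=1 S=0
  [1] read 0x39 idx=16: raw=0x3D087 flags P=1 W=1 U=1 S=1
  ✓ 0x3D10E (huge @L1)  — 2 lookups
#1 VA=0x641A12778 (w,user):
  [0] read 0x37 idx=25: raw=0x40007 flags P=1 W=1 U=1 S=0
  [1] read 0x40 idx=13: raw=0x42007 flags P=1 W=1 U=1 S=0
  [2] read 0x42 idx=18: raw=0x46003 flags P=1 W=1 U=0 S=0
  → PROTECTION_VIOLATION  (3 entries read)
#2 VA=0x382A14566 (r,user):
  [0] read 0x37 idx=14: raw=0x47007 flags P=1 W=1 U=1 S=0
  [1] read 0x47 idx=21: raw=0x48007 flags P=1 W=1 U=1 S=0
  [2] read 0x48 idx=20: raw=0x4A003 flags P=1 W=1 U=0 S=0
  → PROTECTION_VIOLATION  (3 entries read)
#3 VA=0x7000002D0 (r,kernel):
  [0] read 0x37 idx=28: raw=0x7D006 flags P=0 W=1 U=1 S=0
  → PAGE_NOT_PRESENT  (1 entries read)

Access #0 PA: 0x3D10E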